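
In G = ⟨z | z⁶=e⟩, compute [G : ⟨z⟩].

First find ord(z) by computing successive powers:
  z¹ = z, z² = z², z³ = z³, z⁴ = z⁴, z⁵ = z⁵, z⁶ = e.
So |⟨z⟩| = ord(z) = 6. With |G| = 6, by Lagrange [G : ⟨z⟩] = 6/6 = 1.

Answer: 1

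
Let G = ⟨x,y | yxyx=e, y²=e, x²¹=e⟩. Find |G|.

Enumerate words in the generators, reducing via the relations: the distinct elements are
  {e, x, y, xy, x², x³, x⁴, x⁵, x⁶, x⁷, x⁸, x⁹, x²y, x²⁰, x³y, x¹², x¹³, x¹¹, x¹⁰, x¹⁴, x¹⁵, x¹⁶, x¹⁷, x¹⁸, x¹⁹, x⁴y, x⁵y, x⁶y, x⁷y, x⁸y, x⁹y, x²⁰y, x¹²y, x¹³y, x¹¹y, x¹⁰y, x¹⁴y, x¹⁵y, x¹⁶y, x¹⁷y, x¹⁸y, x¹⁹y}.
No further products give new elements, so |G| = 42.

Answer: 42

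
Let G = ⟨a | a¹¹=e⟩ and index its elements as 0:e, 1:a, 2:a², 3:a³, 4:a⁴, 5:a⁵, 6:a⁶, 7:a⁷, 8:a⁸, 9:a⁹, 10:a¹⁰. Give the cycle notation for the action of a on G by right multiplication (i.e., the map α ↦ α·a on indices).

(0 1 2 3 4 5 6 7 8 9 10)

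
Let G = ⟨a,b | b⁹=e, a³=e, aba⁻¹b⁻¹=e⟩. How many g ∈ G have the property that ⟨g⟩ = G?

⟨g⟩ = G would require ord(g) = |G| = 27, but the maximum element order in G is 9 < 27. So G is not cyclic and no single element generates it: the count is 0.

Answer: 0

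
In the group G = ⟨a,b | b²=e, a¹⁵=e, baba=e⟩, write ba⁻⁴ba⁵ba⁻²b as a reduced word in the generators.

Multiply left to right, reducing at each step:
  b · a⁻⁴ = a⁴b
  (a⁴b) · b = a⁴
  (a⁴) · a⁵ = a⁹
  (a⁹) · b = a⁹b
  (a⁹b) · a⁻² = a¹¹b
  (a¹¹b) · b = a¹¹

Answer: a¹¹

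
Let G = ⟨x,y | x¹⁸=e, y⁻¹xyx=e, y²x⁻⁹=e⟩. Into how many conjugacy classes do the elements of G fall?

The conjugacy classes (representative and size) are:
  [e] (size 1), [x¹⁷] (size 2), [x¹⁶] (size 2), [x³] (size 2), [x¹⁴] (size 2), [x¹³] (size 2), [x¹²] (size 2), [x¹¹] (size 2), [x¹⁰] (size 2), [x⁹] (size 1), [x⁸y] (size 9), [xy] (size 9).
Class equation: 1 + 2 + 2 + 2 + 2 + 2 + 2 + 2 + 2 + 1 + 9 + 9 = 36 = |G|. So G has 12 conjugacy classes.

Answer: 12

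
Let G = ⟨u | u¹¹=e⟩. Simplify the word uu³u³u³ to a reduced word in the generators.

Multiply left to right, reducing at each step:
  u · u³ = u⁴
  (u⁴) · u³ = u⁷
  (u⁷) · u³ = u¹⁰

Answer: u¹⁰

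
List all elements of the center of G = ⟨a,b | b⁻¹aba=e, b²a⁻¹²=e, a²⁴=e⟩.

An element z ∈ Z(G) iff z commutes with every generator.
For example a¹² is central: (a¹²)·a = a¹³ = a·(a¹²); (a¹²)·b = b⁻¹ = b·(a¹²).
Whereas a ∉ Z(G) since a·b = ab ≠ a¹¹b⁻¹ = b·a.
Checking each of the 48 elements this way gives Z(G) = {e, a¹²}, of order 2.

Answer: {e, a¹²}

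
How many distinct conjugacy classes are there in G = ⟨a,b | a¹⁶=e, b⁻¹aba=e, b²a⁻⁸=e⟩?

The conjugacy classes (representative and size) are:
  [e] (size 1), [a] (size 2), [a¹⁴] (size 2), [a³] (size 2), [a¹²] (size 2), [a⁵] (size 2), [a¹⁰] (size 2), [a⁷] (size 2), [a⁸] (size 1), [a⁶b] (size 8), [a³b⁻¹] (size 8).
Class equation: 1 + 2 + 2 + 2 + 2 + 2 + 2 + 2 + 1 + 8 + 8 = 32 = |G|. So G has 11 conjugacy classes.

Answer: 11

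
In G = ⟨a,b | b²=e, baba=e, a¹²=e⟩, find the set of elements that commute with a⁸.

⟨a⁸⟩ ⊆ C_G(a⁸) since powers of a⁸ commute with a⁸; so |C_G(a⁸)| ≥ |⟨a⁸⟩| = 3.
By orbit–stabilizer, |C_G(a⁸)| = |G| / |conj. class of a⁸| = 24 / 2 = 12.
The 12 elements commuting with a⁸ are {e, a, a², a³, a⁴, a⁵, a⁶, a⁷, a⁸, a⁹, a¹⁰, a¹¹}.

Answer: {e, a, a², a³, a⁴, a⁵, a⁶, a⁷, a⁸, a⁹, a¹⁰, a¹¹}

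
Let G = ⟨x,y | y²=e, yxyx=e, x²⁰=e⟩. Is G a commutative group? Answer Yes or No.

x·y = xy but y·x = x¹⁹y, so x·y ≠ y·x and G is not abelian.

Answer: No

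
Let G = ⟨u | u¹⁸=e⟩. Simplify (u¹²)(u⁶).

Compute (u¹²) · (u⁶) by multiplying left to right and reducing via the relations at each step:
  (u¹²) · u⁶ = e

Answer: e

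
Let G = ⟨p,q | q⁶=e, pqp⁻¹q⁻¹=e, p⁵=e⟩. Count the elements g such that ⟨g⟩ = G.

G is cyclic of order 30. An element generates G iff its order is 30, and a cyclic group of order 30 has exactly φ(30) = 8 such elements.

Answer: 8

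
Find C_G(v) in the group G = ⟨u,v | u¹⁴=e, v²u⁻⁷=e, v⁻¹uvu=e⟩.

⟨v⟩ ⊆ C_G(v) since powers of v commute with v; so |C_G(v)| ≥ |⟨v⟩| = 4.
By orbit–stabilizer, |C_G(v)| = |G| / |conj. class of v| = 28 / 7 = 4.
The 4 elements commuting with v are {e, u⁷, v, v⁻¹}.

Answer: {e, u⁷, v, v⁻¹}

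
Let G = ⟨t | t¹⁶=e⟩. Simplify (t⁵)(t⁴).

Compute (t⁵) · (t⁴) by multiplying left to right and reducing via the relations at each step:
  (t⁵) · t⁴ = t⁹

Answer: t⁹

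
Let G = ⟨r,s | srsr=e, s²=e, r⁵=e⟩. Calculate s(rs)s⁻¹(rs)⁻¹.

[s, (rs)] = s·(rs)·s⁻¹·(rs)⁻¹.
  s · (rs) = r⁴
  (r⁴) · s = r⁴s
  (r⁴s) · (rs) = r³

Answer: r³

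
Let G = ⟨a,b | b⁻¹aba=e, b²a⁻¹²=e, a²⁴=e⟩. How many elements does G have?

Enumerate words in the generators, reducing via the relations: the distinct elements are
  {a, b, e, ab, a², a³, a⁴, a⁵, a⁶, a⁷, a⁸, a⁹, a²b, a²², a²³, a²¹, a²⁰, a³b, a¹², a¹³, a¹¹, a¹⁰, a¹⁴, a¹⁵, a¹⁶, a¹⁷, a¹⁸, a¹⁹, a⁴b, a⁵b, a⁶b, a⁷b, a⁸b, a⁹b, b⁻¹, ab⁻¹, a¹¹b, a¹⁰b, a²b⁻¹, a³b⁻¹, a⁴b⁻¹, a⁵b⁻¹, a⁶b⁻¹, a⁷b⁻¹, a⁸b⁻¹, a⁹b⁻¹, a¹¹b⁻¹, a¹⁰b⁻¹}.
No further products give new elements, so |G| = 48.

Answer: 48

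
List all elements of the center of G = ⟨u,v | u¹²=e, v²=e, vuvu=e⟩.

An element z ∈ Z(G) iff z commutes with every generator.
For example u⁶ is central: (u⁶)·u = u⁷ = u·(u⁶); (u⁶)·v = u⁶v = v·(u⁶).
Whereas u ∉ Z(G) since u·v = uv ≠ u¹¹v = v·u.
Checking each of the 24 elements this way gives Z(G) = {e, u⁶}, of order 2.

Answer: {e, u⁶}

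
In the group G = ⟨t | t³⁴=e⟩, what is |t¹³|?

Compute successive powers until reaching e:
  (t¹³)¹ = t¹³, (t¹³)² = t²⁶, (t¹³)³ = t⁵, (t¹³)⁴ = t¹⁸, (t¹³)⁵ = t³¹, (t¹³)⁶ = t¹⁰, (t¹³)⁷ = t²³, (t¹³)⁸ = t², (t¹³)⁹ = t¹⁵, (t¹³)¹⁰ = t²⁸, (t¹³)¹¹ = t⁷, (t¹³)¹² = t²⁰, (t¹³)¹³ = t³³, (t¹³)¹⁴ = t¹², (t¹³)¹⁵ = t²⁵, (t¹³)¹⁶ = t⁴, (t¹³)¹⁷ = t¹⁷, (t¹³)¹⁸ = t³⁰, (t¹³)¹⁹ = t⁹, (t¹³)²⁰ = t²², (t¹³)²¹ = t, (t¹³)²² = t¹⁴, (t¹³)²³ = t²⁷, (t¹³)²⁴ = t⁶, (t¹³)²⁵ = t¹⁹, (t¹³)²⁶ = t³², (t¹³)²⁷ = t¹¹, (t¹³)²⁸ = t²⁴, (t¹³)²⁹ = t³, (t¹³)³⁰ = t¹⁶, (t¹³)³¹ = t²⁹, (t¹³)³² = t⁸, (t¹³)³³ = t²¹, (t¹³)³⁴ = e.
The smallest positive k with (t¹³)ᵏ = e is 34.

Answer: 34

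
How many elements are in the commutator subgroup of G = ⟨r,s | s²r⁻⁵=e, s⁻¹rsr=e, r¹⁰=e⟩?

G' = [G, G] is generated by all commutators. The generator-pair commutators are: [r, s] = r².
The subgroup they normally generate is {e, r², r⁴, r⁶, r⁸}, of order 5.
Check: |G/G'| = 20/5 = 4 is the order of the abelianisation.

Answer: 5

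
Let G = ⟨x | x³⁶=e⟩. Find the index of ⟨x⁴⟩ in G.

First find ord(x⁴) by computing successive powers:
  (x⁴)¹ = x⁴, (x⁴)² = x⁸, (x⁴)³ = x¹², (x⁴)⁴ = x¹⁶, (x⁴)⁵ = x²⁰, (x⁴)⁶ = x²⁴, (x⁴)⁷ = x²⁸, (x⁴)⁸ = x³², (x⁴)⁹ = e.
So |⟨x⁴⟩| = ord(x⁴) = 9. With |G| = 36, by Lagrange [G : ⟨x⁴⟩] = 36/9 = 4.

Answer: 4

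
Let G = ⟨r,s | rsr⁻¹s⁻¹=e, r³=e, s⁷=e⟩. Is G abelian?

Each pair of generators commutes: r·s = rs = s·r. Since the generators pairwise commute, every element of G commutes with every other, so G is abelian.

Answer: Yes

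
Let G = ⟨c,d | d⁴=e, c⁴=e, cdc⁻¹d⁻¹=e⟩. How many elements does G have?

Enumerate words in the generators, reducing via the relations: the distinct elements are
  {c, d, e, cd, c², c³, d², d³, cd², cd³, c²d, c³d, c²d², c²d³, c³d², c³d³}.
No further products give new elements, so |G| = 16.

Answer: 16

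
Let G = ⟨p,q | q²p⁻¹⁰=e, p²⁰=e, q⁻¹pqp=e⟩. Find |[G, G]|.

G' = [G, G] is generated by all commutators. The generator-pair commutators are: [p, q] = p².
The subgroup they normally generate is {e, p², p⁴, p⁶, p⁸, p¹⁰, p¹², p¹⁴, p¹⁶, p¹⁸}, of order 10.
Check: |G/G'| = 40/10 = 4 is the order of the abelianisation.

Answer: 10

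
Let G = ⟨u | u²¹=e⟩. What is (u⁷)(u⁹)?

Compute (u⁷) · (u⁹) by multiplying left to right and reducing via the relations at each step:
  (u⁷) · u⁹ = u¹⁶

Answer: u¹⁶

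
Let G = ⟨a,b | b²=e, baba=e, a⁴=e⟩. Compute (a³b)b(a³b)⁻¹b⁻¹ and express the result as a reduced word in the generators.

[(a³b), b] = (a³b)·b·(a³b)⁻¹·b⁻¹.
  (a³b) · b = a³
  (a³) · (a³b) = a²b
  (a²b) · b = a²

Answer: a²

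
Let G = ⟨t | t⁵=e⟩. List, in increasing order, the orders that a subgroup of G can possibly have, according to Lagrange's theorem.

|G| = 5 = 5. By Lagrange's theorem the order of any subgroup divides 5; the divisors of 5 are 1, 5.

Answer: 1, 5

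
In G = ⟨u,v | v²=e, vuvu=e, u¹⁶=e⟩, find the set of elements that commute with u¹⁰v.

⟨u¹⁰v⟩ ⊆ C_G(u¹⁰v) since powers of u¹⁰v commute with u¹⁰v; so |C_G(u¹⁰v)| ≥ |⟨u¹⁰v⟩| = 2.
By orbit–stabilizer, |C_G(u¹⁰v)| = |G| / |conj. class of u¹⁰v| = 32 / 8 = 4.
The 4 elements commuting with u¹⁰v are {e, u⁸, u²v, u¹⁰v}.

Answer: {e, u⁸, u²v, u¹⁰v}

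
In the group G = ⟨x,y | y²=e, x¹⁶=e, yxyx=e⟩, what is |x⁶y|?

Compute successive powers until reaching e:
  (x⁶y)¹ = x⁶y, (x⁶y)² = e.
The smallest positive k with (x⁶y)ᵏ = e is 2.

Answer: 2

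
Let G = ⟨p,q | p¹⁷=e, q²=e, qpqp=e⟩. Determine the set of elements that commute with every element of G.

An element z ∈ Z(G) iff z commutes with every generator.
For example e is central: e·p = p = p·e; e·q = q = q·e.
Whereas p ∉ Z(G) since p·q = pq ≠ p¹⁶q = q·p.
Checking each of the 34 elements this way gives Z(G) = {e}, of order 1.

Answer: {e}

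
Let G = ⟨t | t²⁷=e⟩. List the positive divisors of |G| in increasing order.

|G| = 27 = 3³. By Lagrange's theorem the order of any subgroup divides 27; the divisors of 27 are 1, 3, 9, 27.

Answer: 1, 3, 9, 27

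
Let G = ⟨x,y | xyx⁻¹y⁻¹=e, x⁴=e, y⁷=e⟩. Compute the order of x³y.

Compute successive powers until reaching e:
  (x³y)¹ = x³y, (x³y)² = x²y², (x³y)³ = xy³, (x³y)⁴ = y⁴, (x³y)⁵ = x³y⁵, (x³y)⁶ = x²y⁶, (x³y)⁷ = x, (x³y)⁸ = y, (x³y)⁹ = x³y², (x³y)¹⁰ = x²y³, (x³y)¹¹ = xy⁴, (x³y)¹² = y⁵, (x³y)¹³ = x³y⁶, (x³y)¹⁴ = x², (x³y)¹⁵ = xy, (x³y)¹⁶ = y², (x³y)¹⁷ = x³y³, (x³y)¹⁸ = x²y⁴, (x³y)¹⁹ = xy⁵, (x³y)²⁰ = y⁶, (x³y)²¹ = x³, (x³y)²² = x²y, (x³y)²³ = xy², (x³y)²⁴ = y³, (x³y)²⁵ = x³y⁴, (x³y)²⁶ = x²y⁵, (x³y)²⁷ = xy⁶, (x³y)²⁸ = e.
The smallest positive k with (x³y)ᵏ = e is 28.

Answer: 28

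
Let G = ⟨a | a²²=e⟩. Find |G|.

G is generated by a single element, so G is cyclic. The relator gives a²² = e and no smaller power is forced to be e, so the 22 powers {a, e, a², a³, a⁴, a⁵, a⁶, a⁷, a⁸, a⁹, a²¹, a²⁰, a¹², a¹³, a¹¹, a¹⁰, a¹⁴, a¹⁵, a¹⁶, a¹⁷, a¹⁸, a¹⁹} are distinct. Hence |G| = 22.

Answer: 22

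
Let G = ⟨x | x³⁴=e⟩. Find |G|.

G is generated by a single element, so G is cyclic. The relator gives x³⁴ = e and no smaller power is forced to be e, so the 34 powers {e, x, x², x³, x⁴, x⁵, x⁶, x⁷, x⁸, x⁹, x²², x²³, x²¹, x²⁰, x²⁴, x²⁵, x²⁶, x²⁷, x²⁸, x²⁹, x³², x³³, x³¹, x³⁰, x¹², x¹³, x¹¹, x¹⁰, x¹⁴, x¹⁵, x¹⁶, x¹⁷, x¹⁸, x¹⁹} are distinct. Hence |G| = 34.

Answer: 34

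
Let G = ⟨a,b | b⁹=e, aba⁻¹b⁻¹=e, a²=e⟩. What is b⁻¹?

The order of b is 9 (smallest k with bᵏ = e), so b⁻¹ = b⁸ = b⁸.
Check: b · (b⁸) → b · b⁸ = e, giving e as required.

Answer: b⁸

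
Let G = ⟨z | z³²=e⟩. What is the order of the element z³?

Compute successive powers until reaching e:
  (z³)¹ = z³, (z³)² = z⁶, (z³)³ = z⁹, (z³)⁴ = z¹², (z³)⁵ = z¹⁵, (z³)⁶ = z¹⁸, (z³)⁷ = z²¹, (z³)⁸ = z²⁴, (z³)⁹ = z²⁷, (z³)¹⁰ = z³⁰, (z³)¹¹ = z, (z³)¹² = z⁴, (z³)¹³ = z⁷, (z³)¹⁴ = z¹⁰, (z³)¹⁵ = z¹³, (z³)¹⁶ = z¹⁶, (z³)¹⁷ = z¹⁹, (z³)¹⁸ = z²², (z³)¹⁹ = z²⁵, (z³)²⁰ = z²⁸, (z³)²¹ = z³¹, (z³)²² = z², (z³)²³ = z⁵, (z³)²⁴ = z⁸, (z³)²⁵ = z¹¹, (z³)²⁶ = z¹⁴, (z³)²⁷ = z¹⁷, (z³)²⁸ = z²⁰, (z³)²⁹ = z²³, (z³)³⁰ = z²⁶, (z³)³¹ = z²⁹, (z³)³² = e.
The smallest positive k with (z³)ᵏ = e is 32.

Answer: 32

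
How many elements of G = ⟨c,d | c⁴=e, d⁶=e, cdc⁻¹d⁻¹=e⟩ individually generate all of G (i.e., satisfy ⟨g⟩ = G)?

⟨g⟩ = G would require ord(g) = |G| = 24, but the maximum element order in G is 12 < 24. So G is not cyclic and no single element generates it: the count is 0.

Answer: 0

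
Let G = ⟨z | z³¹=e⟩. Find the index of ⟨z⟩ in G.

First find ord(z) by computing successive powers:
  z¹ = z, z² = z², z³ = z³, z⁴ = z⁴, z⁵ = z⁵, z⁶ = z⁶, z⁷ = z⁷, z⁸ = z⁸, z⁹ = z⁹, z¹⁰ = z¹⁰, z¹¹ = z¹¹, z¹² = z¹², z¹³ = z¹³, z¹⁴ = z¹⁴, z¹⁵ = z¹⁵, z¹⁶ = z¹⁶, z¹⁷ = z¹⁷, z¹⁸ = z¹⁸, z¹⁹ = z¹⁹, z²⁰ = z²⁰, z²¹ = z²¹, z²² = z²², z²³ = z²³, z²⁴ = z²⁴, z²⁵ = z²⁵, z²⁶ = z²⁶, z²⁷ = z²⁷, z²⁸ = z²⁸, z²⁹ = z²⁹, z³⁰ = z³⁰, z³¹ = e.
So |⟨z⟩| = ord(z) = 31. With |G| = 31, by Lagrange [G : ⟨z⟩] = 31/31 = 1.

Answer: 1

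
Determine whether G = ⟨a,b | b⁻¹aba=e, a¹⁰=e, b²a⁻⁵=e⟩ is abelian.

a·b = ab but b·a = a⁴b⁻¹, so a·b ≠ b·a and G is not abelian.

Answer: No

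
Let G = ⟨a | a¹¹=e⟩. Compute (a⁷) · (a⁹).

Compute (a⁷) · (a⁹) by multiplying left to right and reducing via the relations at each step:
  (a⁷) · a⁹ = a⁵

Answer: a⁵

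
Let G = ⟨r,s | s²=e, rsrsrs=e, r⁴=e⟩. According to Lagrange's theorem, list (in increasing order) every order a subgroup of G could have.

|G| = 24 = 2³ · 3. By Lagrange's theorem the order of any subgroup divides 24; the divisors of 24 are 1, 2, 3, 4, 6, 8, 12, 24.

Answer: 1, 2, 3, 4, 6, 8, 12, 24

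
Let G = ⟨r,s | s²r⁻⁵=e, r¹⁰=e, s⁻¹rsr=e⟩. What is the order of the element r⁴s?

Compute successive powers until reaching e:
  (r⁴s)¹ = r⁴s, (r⁴s)² = r⁵, (r⁴s)³ = r⁴s⁻¹, (r⁴s)⁴ = e.
The smallest positive k with (r⁴s)ᵏ = e is 4.

Answer: 4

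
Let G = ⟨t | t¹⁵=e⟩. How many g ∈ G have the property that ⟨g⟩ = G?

G is cyclic of order 15. An element generates G iff its order is 15, and a cyclic group of order 15 has exactly φ(15) = 8 such elements.

Answer: 8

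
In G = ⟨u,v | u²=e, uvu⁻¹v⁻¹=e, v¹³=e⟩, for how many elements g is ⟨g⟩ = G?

G is cyclic of order 26. An element generates G iff its order is 26, and a cyclic group of order 26 has exactly φ(26) = 12 such elements.

Answer: 12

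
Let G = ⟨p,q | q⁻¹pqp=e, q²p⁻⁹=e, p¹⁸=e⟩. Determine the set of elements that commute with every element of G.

An element z ∈ Z(G) iff z commutes with every generator.
For example p⁹ is central: (p⁹)·p = p¹⁰ = p·(p⁹); (p⁹)·q = q⁻¹ = q·(p⁹).
Whereas p ∉ Z(G) since p·q = pq ≠ p⁸q⁻¹ = q·p.
Checking each of the 36 elements this way gives Z(G) = {e, p⁹}, of order 2.

Answer: {e, p⁹}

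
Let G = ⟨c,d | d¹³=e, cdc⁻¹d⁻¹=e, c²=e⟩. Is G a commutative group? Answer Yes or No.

Each pair of generators commutes: c·d = cd = d·c. Since the generators pairwise commute, every element of G commutes with every other, so G is abelian.

Answer: Yes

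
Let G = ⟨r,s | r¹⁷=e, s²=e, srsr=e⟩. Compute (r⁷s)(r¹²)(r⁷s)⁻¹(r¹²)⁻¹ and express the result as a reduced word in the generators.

[(r⁷s), (r¹²)] = (r⁷s)·(r¹²)·(r⁷s)⁻¹·(r¹²)⁻¹.
  (r⁷s) · (r¹²) = r¹²s
  (r¹²s) · (r⁷s) = r⁵
  (r⁵) · (r⁵) = r¹⁰

Answer: r¹⁰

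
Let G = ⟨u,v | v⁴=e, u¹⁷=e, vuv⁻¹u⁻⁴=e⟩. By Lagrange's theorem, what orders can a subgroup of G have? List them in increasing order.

|G| = 68 = 2² · 17. By Lagrange's theorem the order of any subgroup divides 68; the divisors of 68 are 1, 2, 4, 17, 34, 68.

Answer: 1, 2, 4, 17, 34, 68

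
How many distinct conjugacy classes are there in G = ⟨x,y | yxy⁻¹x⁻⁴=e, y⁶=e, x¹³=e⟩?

The conjugacy classes (representative and size) are:
  [e] (size 1), [x⁴] (size 6), [x¹¹] (size 6), [x⁷y] (size 13), [x⁸y²] (size 13), [x¹²y³] (size 13), [x⁵y⁴] (size 13), [x¹¹y⁵] (size 13).
Class equation: 1 + 6 + 6 + 13 + 13 + 13 + 13 + 13 = 78 = |G|. So G has 8 conjugacy classes.

Answer: 8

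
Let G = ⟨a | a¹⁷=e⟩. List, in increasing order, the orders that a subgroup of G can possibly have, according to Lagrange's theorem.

|G| = 17 = 17. By Lagrange's theorem the order of any subgroup divides 17; the divisors of 17 are 1, 17.

Answer: 1, 17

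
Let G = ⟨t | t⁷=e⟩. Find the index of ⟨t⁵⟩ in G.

First find ord(t⁵) by computing successive powers:
  (t⁵)¹ = t⁵, (t⁵)² = t³, (t⁵)³ = t, (t⁵)⁴ = t⁶, (t⁵)⁵ = t⁴, (t⁵)⁶ = t², (t⁵)⁷ = e.
So |⟨t⁵⟩| = ord(t⁵) = 7. With |G| = 7, by Lagrange [G : ⟨t⁵⟩] = 7/7 = 1.

Answer: 1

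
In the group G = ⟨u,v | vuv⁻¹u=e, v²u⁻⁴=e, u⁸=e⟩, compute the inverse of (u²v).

The order of (u²v) is 4 (smallest k with (u²v)ᵏ = e), so (u²v)⁻¹ = (u²v)³ = u²v⁻¹.
Check: (u²v) · (u²v⁻¹) → (u²v) · u² = v;   v · v⁻¹ = e, giving e as required.

Answer: u²v⁻¹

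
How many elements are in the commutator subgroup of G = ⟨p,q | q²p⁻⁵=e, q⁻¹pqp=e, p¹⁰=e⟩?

G' = [G, G] is generated by all commutators. The generator-pair commutators are: [p, q] = p².
The subgroup they normally generate is {e, p², p⁴, p⁶, p⁸}, of order 5.
Check: |G/G'| = 20/5 = 4 is the order of the abelianisation.

Answer: 5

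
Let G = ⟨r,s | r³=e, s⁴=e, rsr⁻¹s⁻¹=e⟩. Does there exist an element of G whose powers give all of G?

|G| = 12. The element rs has order 12 (its powers give 12 distinct elements), so ⟨rs⟩ = G and G is cyclic.

Answer: Yes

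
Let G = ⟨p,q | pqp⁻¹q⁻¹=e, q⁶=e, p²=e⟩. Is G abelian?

Each pair of generators commutes: p·q = pq = q·p. Since the generators pairwise commute, every element of G commutes with every other, so G is abelian.

Answer: Yes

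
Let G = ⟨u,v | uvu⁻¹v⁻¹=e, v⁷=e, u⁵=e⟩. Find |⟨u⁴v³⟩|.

|⟨u⁴v³⟩| equals the order of u⁴v³. Compute successive powers until reaching e:
  (u⁴v³)¹ = u⁴v³, (u⁴v³)² = u³v⁶, (u⁴v³)³ = u²v², (u⁴v³)⁴ = uv⁵, (u⁴v³)⁵ = v, (u⁴v³)⁶ = u⁴v⁴, (u⁴v³)⁷ = u³, (u⁴v³)⁸ = u²v³, (u⁴v³)⁹ = uv⁶, (u⁴v³)¹⁰ = v², (u⁴v³)¹¹ = u⁴v⁵, (u⁴v³)¹² = u³v, (u⁴v³)¹³ = u²v⁴, (u⁴v³)¹⁴ = u, (u⁴v³)¹⁵ = v³, (u⁴v³)¹⁶ = u⁴v⁶, (u⁴v³)¹⁷ = u³v², (u⁴v³)¹⁸ = u²v⁵, (u⁴v³)¹⁹ = uv, (u⁴v³)²⁰ = v⁴, (u⁴v³)²¹ = u⁴, (u⁴v³)²² = u³v³, (u⁴v³)²³ = u²v⁶, (u⁴v³)²⁴ = uv², (u⁴v³)²⁵ = v⁵, (u⁴v³)²⁶ = u⁴v, (u⁴v³)²⁷ = u³v⁴, (u⁴v³)²⁸ = u², (u⁴v³)²⁹ = uv³, (u⁴v³)³⁰ = v⁶, (u⁴v³)³¹ = u⁴v², (u⁴v³)³² = u³v⁵, (u⁴v³)³³ = u²v, (u⁴v³)³⁴ = uv⁴, (u⁴v³)³⁵ = e.
The smallest positive k with (u⁴v³)ᵏ = e is 35, so |⟨u⁴v³⟩| = 35.

Answer: 35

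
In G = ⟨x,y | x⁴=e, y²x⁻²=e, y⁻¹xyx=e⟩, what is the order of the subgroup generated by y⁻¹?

|⟨y⁻¹⟩| equals the order of y⁻¹. Compute successive powers until reaching e:
  (y⁻¹)¹ = y⁻¹, (y⁻¹)² = x², (y⁻¹)³ = y, (y⁻¹)⁴ = e.
The smallest positive k with (y⁻¹)ᵏ = e is 4, so |⟨y⁻¹⟩| = 4.

Answer: 4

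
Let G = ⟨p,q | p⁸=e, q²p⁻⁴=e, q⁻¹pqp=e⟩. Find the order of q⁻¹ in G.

Compute successive powers until reaching e:
  (q⁻¹)¹ = q⁻¹, (q⁻¹)² = p⁴, (q⁻¹)³ = q, (q⁻¹)⁴ = e.
The smallest positive k with (q⁻¹)ᵏ = e is 4.

Answer: 4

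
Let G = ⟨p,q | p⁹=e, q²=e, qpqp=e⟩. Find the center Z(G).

An element z ∈ Z(G) iff z commutes with every generator.
For example e is central: e·p = p = p·e; e·q = q = q·e.
Whereas p ∉ Z(G) since p·q = pq ≠ p⁸q = q·p.
Checking each of the 18 elements this way gives Z(G) = {e}, of order 1.

Answer: {e}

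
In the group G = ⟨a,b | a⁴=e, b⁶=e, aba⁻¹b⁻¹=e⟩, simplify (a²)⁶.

Compute successive powers of (a²), reducing at each step:
  (a²)²: (a²) · a² = e
  (a²)³: e · a² = a²
  (a²)⁴: (a²) · a² = e
  (a²)⁵: e · a² = a²
  (a²)⁶: (a²) · a² = e

Answer: e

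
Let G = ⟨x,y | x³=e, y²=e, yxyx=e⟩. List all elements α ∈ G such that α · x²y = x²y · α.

⟨x²y⟩ ⊆ C_G(x²y) since powers of x²y commute with x²y; so |C_G(x²y)| ≥ |⟨x²y⟩| = 2.
By orbit–stabilizer, |C_G(x²y)| = |G| / |conj. class of x²y| = 6 / 3 = 2.
The 2 elements commuting with x²y are {e, x²y}.

Answer: {e, x²y}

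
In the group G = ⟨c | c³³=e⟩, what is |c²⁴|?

Compute successive powers until reaching e:
  (c²⁴)¹ = c²⁴, (c²⁴)² = c¹⁵, (c²⁴)³ = c⁶, (c²⁴)⁴ = c³⁰, (c²⁴)⁵ = c²¹, (c²⁴)⁶ = c¹², (c²⁴)⁷ = c³, (c²⁴)⁸ = c²⁷, (c²⁴)⁹ = c¹⁸, (c²⁴)¹⁰ = c⁹, (c²⁴)¹¹ = e.
The smallest positive k with (c²⁴)ᵏ = e is 11.

Answer: 11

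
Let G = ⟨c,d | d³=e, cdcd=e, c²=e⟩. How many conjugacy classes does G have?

The conjugacy classes (representative and size) are:
  [e] (size 1), [cd²] (size 3), [d²] (size 2).
Class equation: 1 + 3 + 2 = 6 = |G|. So G has 3 conjugacy classes.

Answer: 3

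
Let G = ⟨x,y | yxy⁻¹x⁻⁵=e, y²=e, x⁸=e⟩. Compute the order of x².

Compute successive powers until reaching e:
  (x²)¹ = x², (x²)² = x⁴, (x²)³ = x⁶, (x²)⁴ = e.
The smallest positive k with (x²)ᵏ = e is 4.

Answer: 4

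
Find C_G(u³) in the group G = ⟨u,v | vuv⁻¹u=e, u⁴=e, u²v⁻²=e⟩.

⟨u³⟩ ⊆ C_G(u³) since powers of u³ commute with u³; so |C_G(u³)| ≥ |⟨u³⟩| = 4.
By orbit–stabilizer, |C_G(u³)| = |G| / |conj. class of u³| = 8 / 2 = 4.
The 4 elements commuting with u³ are {e, u, u², u³}.

Answer: {e, u, u², u³}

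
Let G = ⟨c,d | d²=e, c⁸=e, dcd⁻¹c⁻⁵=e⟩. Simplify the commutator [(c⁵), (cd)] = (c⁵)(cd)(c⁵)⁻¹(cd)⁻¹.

[(c⁵), (cd)] = (c⁵)·(cd)·(c⁵)⁻¹·(cd)⁻¹.
  (c⁵) · (cd) = c⁶d
  (c⁶d) · (c³) = c⁵d
  (c⁵d) · (c³d) = c⁴

Answer: c⁴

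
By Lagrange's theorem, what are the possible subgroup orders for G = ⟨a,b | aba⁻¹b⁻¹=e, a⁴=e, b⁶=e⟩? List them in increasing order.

|G| = 24 = 2³ · 3. By Lagrange's theorem the order of any subgroup divides 24; the divisors of 24 are 1, 2, 3, 4, 6, 8, 12, 24.

Answer: 1, 2, 3, 4, 6, 8, 12, 24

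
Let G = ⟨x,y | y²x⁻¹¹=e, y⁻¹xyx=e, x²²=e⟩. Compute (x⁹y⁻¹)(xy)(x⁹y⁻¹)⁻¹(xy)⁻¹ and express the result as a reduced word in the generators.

[(x⁹y⁻¹), (xy)] = (x⁹y⁻¹)·(xy)·(x⁹y⁻¹)⁻¹·(xy)⁻¹.
  (x⁹y⁻¹) · (xy) = x⁸
  (x⁸) · (x⁹y) = x⁶y⁻¹
  (x⁶y⁻¹) · (xy⁻¹) = x¹⁶

Answer: x¹⁶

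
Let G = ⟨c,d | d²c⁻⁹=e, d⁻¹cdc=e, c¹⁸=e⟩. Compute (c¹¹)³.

Compute successive powers of (c¹¹), reducing at each step:
  (c¹¹)²: (c¹¹) · c¹¹ = c⁴
  (c¹¹)³: (c⁴) · c¹¹ = c¹⁵

Answer: c¹⁵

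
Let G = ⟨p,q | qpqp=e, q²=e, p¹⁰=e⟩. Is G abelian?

p·q = pq but q·p = p⁹q, so p·q ≠ q·p and G is not abelian.

Answer: No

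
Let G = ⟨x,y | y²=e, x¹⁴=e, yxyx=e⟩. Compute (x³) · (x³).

Compute (x³) · (x³) by multiplying left to right and reducing via the relations at each step:
  (x³) · x³ = x⁶

Answer: x⁶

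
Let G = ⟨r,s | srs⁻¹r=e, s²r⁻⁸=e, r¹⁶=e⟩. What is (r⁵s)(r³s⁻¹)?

Compute (r⁵s) · (r³s⁻¹) by multiplying left to right and reducing via the relations at each step:
  (r⁵s) · r³ = r²s
  (r²s) · s⁻¹ = r²

Answer: r²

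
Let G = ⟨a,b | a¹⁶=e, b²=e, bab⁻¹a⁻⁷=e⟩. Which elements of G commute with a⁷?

⟨a⁷⟩ ⊆ C_G(a⁷) since powers of a⁷ commute with a⁷; so |C_G(a⁷)| ≥ |⟨a⁷⟩| = 16.
By orbit–stabilizer, |C_G(a⁷)| = |G| / |conj. class of a⁷| = 32 / 2 = 16.
The 16 elements commuting with a⁷ are {e, a, a², a³, a⁴, a⁵, a⁶, a⁷, a⁸, a⁹, a¹⁰, a¹¹, a¹², a¹³, a¹⁴, a¹⁵}.

Answer: {e, a, a², a³, a⁴, a⁵, a⁶, a⁷, a⁸, a⁹, a¹⁰, a¹¹, a¹², a¹³, a¹⁴, a¹⁵}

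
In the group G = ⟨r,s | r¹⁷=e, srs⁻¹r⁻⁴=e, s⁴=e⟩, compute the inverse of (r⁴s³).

The order of (r⁴s³) is 4 (smallest k with (r⁴s³)ᵏ = e), so (r⁴s³)⁻¹ = (r⁴s³)³ = rs.
Check: (r⁴s³) · (rs) → (r⁴s³) · r = s³;   (s³) · s = e, giving e as required.

Answer: rs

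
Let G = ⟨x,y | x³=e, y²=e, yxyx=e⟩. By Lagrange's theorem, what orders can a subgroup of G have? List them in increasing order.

|G| = 6 = 2 · 3. By Lagrange's theorem the order of any subgroup divides 6; the divisors of 6 are 1, 2, 3, 6.

Answer: 1, 2, 3, 6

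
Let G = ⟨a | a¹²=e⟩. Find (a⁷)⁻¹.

The order of (a⁷) is 12 (smallest k with (a⁷)ᵏ = e), so (a⁷)⁻¹ = (a⁷)¹¹ = a⁵.
Check: (a⁷) · (a⁵) → (a⁷) · a⁵ = e, giving e as required.

Answer: a⁵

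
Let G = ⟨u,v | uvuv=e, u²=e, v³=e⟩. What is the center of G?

An element z ∈ Z(G) iff z commutes with every generator.
For example e is central: e·u = u = u·e; e·v = v = v·e.
Whereas u ∉ Z(G) since u·v = uv ≠ uv² = v·u.
Checking each of the 6 elements this way gives Z(G) = {e}, of order 1.

Answer: {e}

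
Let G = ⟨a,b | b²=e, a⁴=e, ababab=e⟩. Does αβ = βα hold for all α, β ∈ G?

a·b = ab but b·a = ba, so a·b ≠ b·a and G is not abelian.

Answer: No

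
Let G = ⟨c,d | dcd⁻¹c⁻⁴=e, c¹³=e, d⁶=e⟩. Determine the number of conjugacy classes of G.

The conjugacy classes (representative and size) are:
  [e] (size 1), [c⁴] (size 6), [c¹¹] (size 6), [c⁷d] (size 13), [c⁸d²] (size 13), [c¹²d³] (size 13), [c⁵d⁴] (size 13), [c¹¹d⁵] (size 13).
Class equation: 1 + 6 + 6 + 13 + 13 + 13 + 13 + 13 = 78 = |G|. So G has 8 conjugacy classes.

Answer: 8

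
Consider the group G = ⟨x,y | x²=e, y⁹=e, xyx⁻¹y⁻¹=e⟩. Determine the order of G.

Enumerate words in the generators, reducing via the relations: the distinct elements are
  {e, x, y, xy, y², y³, y⁴, y⁵, y⁶, y⁷, y⁸, xy², xy³, xy⁴, xy⁵, xy⁶, xy⁷, xy⁸}.
No further products give new elements, so |G| = 18.

Answer: 18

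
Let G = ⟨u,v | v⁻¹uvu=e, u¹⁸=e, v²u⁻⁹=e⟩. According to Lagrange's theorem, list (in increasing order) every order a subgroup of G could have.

|G| = 36 = 2² · 3². By Lagrange's theorem the order of any subgroup divides 36; the divisors of 36 are 1, 2, 3, 4, 6, 9, 12, 18, 36.

Answer: 1, 2, 3, 4, 6, 9, 12, 18, 36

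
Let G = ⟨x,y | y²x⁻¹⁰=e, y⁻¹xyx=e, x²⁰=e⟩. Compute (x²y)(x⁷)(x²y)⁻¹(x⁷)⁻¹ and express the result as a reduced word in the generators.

[(x²y), (x⁷)] = (x²y)·(x⁷)·(x²y)⁻¹·(x⁷)⁻¹.
  (x²y) · (x⁷) = x⁵y⁻¹
  (x⁵y⁻¹) · (x²y⁻¹) = x¹³
  (x¹³) · (x¹³) = x⁶

Answer: x⁶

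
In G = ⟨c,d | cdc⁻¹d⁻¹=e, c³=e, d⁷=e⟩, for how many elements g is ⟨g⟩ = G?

G is cyclic of order 21. An element generates G iff its order is 21, and a cyclic group of order 21 has exactly φ(21) = 12 such elements.

Answer: 12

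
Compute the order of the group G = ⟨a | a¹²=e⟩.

G is generated by a single element, so G is cyclic. The relator gives a¹² = e and no smaller power is forced to be e, so the 12 powers {a, e, a², a³, a⁴, a⁵, a⁶, a⁷, a⁸, a⁹, a¹¹, a¹⁰} are distinct. Hence |G| = 12.

Answer: 12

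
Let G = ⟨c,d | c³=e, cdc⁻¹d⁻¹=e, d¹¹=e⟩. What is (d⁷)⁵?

Compute successive powers of (d⁷), reducing at each step:
  (d⁷)²: (d⁷) · d⁷ = d³
  (d⁷)³: (d³) · d⁷ = d¹⁰
  (d⁷)⁴: (d¹⁰) · d⁷ = d⁶
  (d⁷)⁵: (d⁶) · d⁷ = d²

Answer: d²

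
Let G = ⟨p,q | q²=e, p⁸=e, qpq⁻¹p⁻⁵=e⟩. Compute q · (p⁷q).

Compute q · (p⁷q) by multiplying left to right and reducing via the relations at each step:
  q · p⁷ = p³q
  (p³q) · q = p³

Answer: p³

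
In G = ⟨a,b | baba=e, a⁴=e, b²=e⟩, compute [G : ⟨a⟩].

First find ord(a) by computing successive powers:
  a¹ = a, a² = a², a³ = a³, a⁴ = e.
So |⟨a⟩| = ord(a) = 4. With |G| = 8, by Lagrange [G : ⟨a⟩] = 8/4 = 2.

Answer: 2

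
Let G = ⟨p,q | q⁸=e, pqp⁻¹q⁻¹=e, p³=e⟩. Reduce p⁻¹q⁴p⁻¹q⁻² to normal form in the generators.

Multiply left to right, reducing at each step:
  (p²) · q⁴ = p²q⁴
  (p²q⁴) · p⁻¹ = pq⁴
  (pq⁴) · q⁻² = pq²

Answer: pq²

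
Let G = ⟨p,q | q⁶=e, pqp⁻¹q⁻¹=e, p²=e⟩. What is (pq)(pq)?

Compute (pq) · (pq) by multiplying left to right and reducing via the relations at each step:
  (pq) · p = q
  q · q = q²

Answer: q²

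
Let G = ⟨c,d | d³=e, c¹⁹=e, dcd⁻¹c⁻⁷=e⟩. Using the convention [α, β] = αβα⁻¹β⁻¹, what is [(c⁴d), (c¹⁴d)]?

[(c⁴d), (c¹⁴d)] = (c⁴d)·(c¹⁴d)·(c⁴d)⁻¹·(c¹⁴d)⁻¹.
  (c⁴d) · (c¹⁴d) = c⁷d²
  (c⁷d²) · (c¹³d²) = c¹⁷d
  (c¹⁷d) · (c¹⁷d²) = c³

Answer: c³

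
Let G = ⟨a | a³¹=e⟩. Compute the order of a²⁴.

Compute successive powers until reaching e:
  (a²⁴)¹ = a²⁴, (a²⁴)² = a¹⁷, (a²⁴)³ = a¹⁰, (a²⁴)⁴ = a³, (a²⁴)⁵ = a²⁷, (a²⁴)⁶ = a²⁰, (a²⁴)⁷ = a¹³, (a²⁴)⁸ = a⁶, (a²⁴)⁹ = a³⁰, (a²⁴)¹⁰ = a²³, (a²⁴)¹¹ = a¹⁶, (a²⁴)¹² = a⁹, (a²⁴)¹³ = a², (a²⁴)¹⁴ = a²⁶, (a²⁴)¹⁵ = a¹⁹, (a²⁴)¹⁶ = a¹², (a²⁴)¹⁷ = a⁵, (a²⁴)¹⁸ = a²⁹, (a²⁴)¹⁹ = a²², (a²⁴)²⁰ = a¹⁵, (a²⁴)²¹ = a⁸, (a²⁴)²² = a, (a²⁴)²³ = a²⁵, (a²⁴)²⁴ = a¹⁸, (a²⁴)²⁵ = a¹¹, (a²⁴)²⁶ = a⁴, (a²⁴)²⁷ = a²⁸, (a²⁴)²⁸ = a²¹, (a²⁴)²⁹ = a¹⁴, (a²⁴)³⁰ = a⁷, (a²⁴)³¹ = e.
The smallest positive k with (a²⁴)ᵏ = e is 31.

Answer: 31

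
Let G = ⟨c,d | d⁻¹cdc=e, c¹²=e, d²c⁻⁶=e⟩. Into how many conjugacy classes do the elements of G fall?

The conjugacy classes (representative and size) are:
  [e] (size 1), [c¹¹] (size 2), [c²] (size 2), [c⁹] (size 2), [c⁴] (size 2), [c⁵] (size 2), [c⁶] (size 1), [c²d] (size 6), [cd] (size 6).
Class equation: 1 + 2 + 2 + 2 + 2 + 2 + 1 + 6 + 6 = 24 = |G|. So G has 9 conjugacy classes.

Answer: 9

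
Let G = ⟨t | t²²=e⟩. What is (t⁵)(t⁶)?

Compute (t⁵) · (t⁶) by multiplying left to right and reducing via the relations at each step:
  (t⁵) · t⁶ = t¹¹

Answer: t¹¹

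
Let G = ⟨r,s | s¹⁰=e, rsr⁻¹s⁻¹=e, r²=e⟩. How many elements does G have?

Enumerate words in the generators, reducing via the relations: the distinct elements are
  {e, r, s, rs, s², s³, s⁴, s⁵, s⁶, s⁷, s⁸, s⁹, rs², rs³, rs⁴, rs⁵, rs⁶, rs⁷, rs⁸, rs⁹}.
No further products give new elements, so |G| = 20.

Answer: 20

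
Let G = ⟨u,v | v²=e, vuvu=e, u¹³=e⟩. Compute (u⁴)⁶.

Compute successive powers of (u⁴), reducing at each step:
  (u⁴)²: (u⁴) · u⁴ = u⁸
  (u⁴)³: (u⁸) · u⁴ = u¹²
  (u⁴)⁴: (u¹²) · u⁴ = u³
  (u⁴)⁵: (u³) · u⁴ = u⁷
  (u⁴)⁶: (u⁷) · u⁴ = u¹¹

Answer: u¹¹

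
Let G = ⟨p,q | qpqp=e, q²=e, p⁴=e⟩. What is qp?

Compute q · p by multiplying left to right and reducing via the relations at each step:
  q · p = p³q

Answer: p³q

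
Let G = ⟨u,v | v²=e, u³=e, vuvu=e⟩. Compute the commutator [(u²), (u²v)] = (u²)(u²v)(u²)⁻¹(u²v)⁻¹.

[(u²), (u²v)] = (u²)·(u²v)·(u²)⁻¹·(u²v)⁻¹.
  (u²) · (u²v) = uv
  (uv) · u = v
  v · (u²v) = u

Answer: u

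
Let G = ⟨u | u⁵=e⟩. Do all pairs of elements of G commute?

G has a single generator, so G is cyclic and hence abelian.

Answer: Yes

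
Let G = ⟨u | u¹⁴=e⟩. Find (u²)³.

Compute successive powers of (u²), reducing at each step:
  (u²)²: (u²) · u² = u⁴
  (u²)³: (u⁴) · u² = u⁶

Answer: u⁶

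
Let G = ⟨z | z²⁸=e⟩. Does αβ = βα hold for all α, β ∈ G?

G has a single generator, so G is cyclic and hence abelian.

Answer: Yes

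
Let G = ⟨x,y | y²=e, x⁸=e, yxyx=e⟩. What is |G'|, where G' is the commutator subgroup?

G' = [G, G] is generated by all commutators. The generator-pair commutators are: [x, y] = x².
The subgroup they normally generate is {e, x², x⁴, x⁶}, of order 4.
Check: |G/G'| = 16/4 = 4 is the order of the abelianisation.

Answer: 4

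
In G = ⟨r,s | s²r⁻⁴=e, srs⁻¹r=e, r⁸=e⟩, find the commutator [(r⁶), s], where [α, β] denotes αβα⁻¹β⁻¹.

[(r⁶), s] = (r⁶)·s·(r⁶)⁻¹·s⁻¹.
  (r⁶) · s = r²s⁻¹
  (r²s⁻¹) · (r²) = s⁻¹
  (s⁻¹) · (s⁻¹) = r⁴

Answer: r⁴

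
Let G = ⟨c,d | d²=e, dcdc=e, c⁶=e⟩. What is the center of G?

An element z ∈ Z(G) iff z commutes with every generator.
For example c³ is central: (c³)·c = c⁴ = c·(c³); (c³)·d = c³d = d·(c³).
Whereas c ∉ Z(G) since c·d = cd ≠ c⁵d = d·c.
Checking each of the 12 elements this way gives Z(G) = {e, c³}, of order 2.

Answer: {e, c³}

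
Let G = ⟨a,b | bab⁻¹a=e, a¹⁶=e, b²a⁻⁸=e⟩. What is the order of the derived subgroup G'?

G' = [G, G] is generated by all commutators. The generator-pair commutators are: [a, b] = a².
The subgroup they normally generate is {e, a², a⁴, a⁶, a⁸, a¹⁰, a¹², a¹⁴}, of order 8.
Check: |G/G'| = 32/8 = 4 is the order of the abelianisation.

Answer: 8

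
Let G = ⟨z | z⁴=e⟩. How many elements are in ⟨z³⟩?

|⟨z³⟩| equals the order of z³. Compute successive powers until reaching e:
  (z³)¹ = z³, (z³)² = z², (z³)³ = z, (z³)⁴ = e.
The smallest positive k with (z³)ᵏ = e is 4, so |⟨z³⟩| = 4.

Answer: 4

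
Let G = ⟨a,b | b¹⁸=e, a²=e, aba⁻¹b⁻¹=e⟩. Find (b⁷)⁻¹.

The order of (b⁷) is 18 (smallest k with (b⁷)ᵏ = e), so (b⁷)⁻¹ = (b⁷)¹⁷ = b¹¹.
Check: (b⁷) · (b¹¹) → (b⁷) · b¹¹ = e, giving e as required.

Answer: b¹¹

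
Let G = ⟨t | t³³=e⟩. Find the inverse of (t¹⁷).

The order of (t¹⁷) is 33 (smallest k with (t¹⁷)ᵏ = e), so (t¹⁷)⁻¹ = (t¹⁷)³² = t¹⁶.
Check: (t¹⁷) · (t¹⁶) → (t¹⁷) · t¹⁶ = e, giving e as required.

Answer: t¹⁶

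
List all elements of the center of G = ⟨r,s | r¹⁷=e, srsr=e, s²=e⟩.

An element z ∈ Z(G) iff z commutes with every generator.
For example e is central: e·r = r = r·e; e·s = s = s·e.
Whereas r ∉ Z(G) since r·s = rs ≠ r¹⁶s = s·r.
Checking each of the 34 elements this way gives Z(G) = {e}, of order 1.

Answer: {e}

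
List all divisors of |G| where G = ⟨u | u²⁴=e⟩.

|G| = 24 = 2³ · 3. By Lagrange's theorem the order of any subgroup divides 24; the divisors of 24 are 1, 2, 3, 4, 6, 8, 12, 24.

Answer: 1, 2, 3, 4, 6, 8, 12, 24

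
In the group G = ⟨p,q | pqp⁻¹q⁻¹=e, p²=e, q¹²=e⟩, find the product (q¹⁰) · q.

Compute (q¹⁰) · q by multiplying left to right and reducing via the relations at each step:
  (q¹⁰) · q = q¹¹

Answer: q¹¹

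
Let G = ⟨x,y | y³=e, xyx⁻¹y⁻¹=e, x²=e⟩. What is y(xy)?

Compute y · (xy) by multiplying left to right and reducing via the relations at each step:
  y · x = xy
  (xy) · y = xy²

Answer: xy²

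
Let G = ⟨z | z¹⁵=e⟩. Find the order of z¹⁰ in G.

Compute successive powers until reaching e:
  (z¹⁰)¹ = z¹⁰, (z¹⁰)² = z⁵, (z¹⁰)³ = e.
The smallest positive k with (z¹⁰)ᵏ = e is 3.

Answer: 3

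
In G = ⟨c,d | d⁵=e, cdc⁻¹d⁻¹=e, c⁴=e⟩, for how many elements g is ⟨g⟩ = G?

G is cyclic of order 20. An element generates G iff its order is 20, and a cyclic group of order 20 has exactly φ(20) = 8 such elements.

Answer: 8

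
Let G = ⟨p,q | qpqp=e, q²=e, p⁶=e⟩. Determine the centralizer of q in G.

⟨q⟩ ⊆ C_G(q) since powers of q commute with q; so |C_G(q)| ≥ |⟨q⟩| = 2.
By orbit–stabilizer, |C_G(q)| = |G| / |conj. class of q| = 12 / 3 = 4.
The 4 elements commuting with q are {e, p³, q, p³q}.

Answer: {e, p³, q, p³q}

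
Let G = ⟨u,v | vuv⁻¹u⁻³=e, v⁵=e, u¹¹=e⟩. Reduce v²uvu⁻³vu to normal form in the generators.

Multiply left to right, reducing at each step:
  (v²) · u = u⁹v²
  (u⁹v²) · v = u⁹v³
  (u⁹v³) · u⁻³ = u⁵v³
  (u⁵v³) · v = u⁵v⁴
  (u⁵v⁴) · u = u⁹v⁴

Answer: u⁹v⁴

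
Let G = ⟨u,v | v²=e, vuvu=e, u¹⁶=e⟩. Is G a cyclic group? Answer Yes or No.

Every cyclic group is abelian. But u·v = uv while v·u = u¹⁵v, so u·v ≠ v·u and G is not abelian. Hence G is not cyclic.

Answer: No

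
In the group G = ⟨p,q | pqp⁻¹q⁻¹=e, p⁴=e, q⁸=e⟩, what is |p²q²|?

Compute successive powers until reaching e:
  (p²q²)¹ = p²q², (p²q²)² = q⁴, (p²q²)³ = p²q⁶, (p²q²)⁴ = e.
The smallest positive k with (p²q²)ᵏ = e is 4.

Answer: 4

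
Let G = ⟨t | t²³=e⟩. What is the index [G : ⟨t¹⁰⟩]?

First find ord(t¹⁰) by computing successive powers:
  (t¹⁰)¹ = t¹⁰, (t¹⁰)² = t²⁰, (t¹⁰)³ = t⁷, (t¹⁰)⁴ = t¹⁷, (t¹⁰)⁵ = t⁴, (t¹⁰)⁶ = t¹⁴, (t¹⁰)⁷ = t, (t¹⁰)⁸ = t¹¹, (t¹⁰)⁹ = t²¹, (t¹⁰)¹⁰ = t⁸, (t¹⁰)¹¹ = t¹⁸, (t¹⁰)¹² = t⁵, (t¹⁰)¹³ = t¹⁵, (t¹⁰)¹⁴ = t², (t¹⁰)¹⁵ = t¹², (t¹⁰)¹⁶ = t²², (t¹⁰)¹⁷ = t⁹, (t¹⁰)¹⁸ = t¹⁹, (t¹⁰)¹⁹ = t⁶, (t¹⁰)²⁰ = t¹⁶, (t¹⁰)²¹ = t³, (t¹⁰)²² = t¹³, (t¹⁰)²³ = e.
So |⟨t¹⁰⟩| = ord(t¹⁰) = 23. With |G| = 23, by Lagrange [G : ⟨t¹⁰⟩] = 23/23 = 1.

Answer: 1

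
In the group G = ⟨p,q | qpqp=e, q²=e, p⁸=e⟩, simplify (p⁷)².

Compute successive powers of (p⁷), reducing at each step:
  (p⁷)²: (p⁷) · p⁷ = p⁶

Answer: p⁶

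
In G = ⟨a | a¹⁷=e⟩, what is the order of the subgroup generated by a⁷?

|⟨a⁷⟩| equals the order of a⁷. Compute successive powers until reaching e:
  (a⁷)¹ = a⁷, (a⁷)² = a¹⁴, (a⁷)³ = a⁴, (a⁷)⁴ = a¹¹, (a⁷)⁵ = a, (a⁷)⁶ = a⁸, (a⁷)⁷ = a¹⁵, (a⁷)⁸ = a⁵, (a⁷)⁹ = a¹², (a⁷)¹⁰ = a², (a⁷)¹¹ = a⁹, (a⁷)¹² = a¹⁶, (a⁷)¹³ = a⁶, (a⁷)¹⁴ = a¹³, (a⁷)¹⁵ = a³, (a⁷)¹⁶ = a¹⁰, (a⁷)¹⁷ = e.
The smallest positive k with (a⁷)ᵏ = e is 17, so |⟨a⁷⟩| = 17.

Answer: 17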